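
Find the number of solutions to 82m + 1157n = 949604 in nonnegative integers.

10

gcd(1157, 82) = 1  (1157 = 14×82 + 9, 82 = 9×9 + 1, 9 = 9×1).
Back-substituting, 82×(127) + 1157×(-9) = 1.
Scale by 949604: one solution is (120599708, -8546436). Reduce m mod 1157: (970, 752).
General: m = 970 + 1157t, n = 752 - 82t.
m ≥ 0 ⇒ t ≥ 0; n ≥ 0 ⇒ t ≤ 9. So t ∈ [0, 9]: 10 solutions.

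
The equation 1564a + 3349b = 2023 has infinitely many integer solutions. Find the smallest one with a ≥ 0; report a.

12

gcd(3349, 1564):
  3349 = 2·1564 + 221
  1564 = 7·221 + 17
  221 = 13·17
so gcd(3349, 1564) = 17.
17 divides 2023, so solutions exist.
Back-substitute for Bézout coefficients:
  17 = 1564 - 7·221
  ... = 1564·(15) + 3349·(-7)
Scale by 2023/17 = 119: (a₀, b₀) = (1785, -833).
General solution: a = 1785 + 197t, b = -833 - 92t for integer t.
a ≥ 0: smallest is 1785 mod 197 = 12 (at t = -9), with b = -5.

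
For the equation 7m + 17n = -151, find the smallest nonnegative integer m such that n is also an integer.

10

gcd(17, 7) = 1.
1 divides -151, so solutions exist.
By Bézout, 7*(5) + 17*(-2) = 1.
Scale by -151/1 = -151: (m₀, n₀) = (-755, 302).
General solution: m = -755 + 17t, n = 302 - 7t for integer t.
m ≥ 0: smallest is -755 mod 17 = 10 (at t = 45), with n = -13.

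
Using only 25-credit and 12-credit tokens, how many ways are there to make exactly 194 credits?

1

Need nonnegative integers with 25j + 12k = 194.
gcd(25, 12) = 1, and 25·(1) + 12·(-2) = 1.
So (j₀, k₀) = (194, -388); general j = 194 + 12t, k = -388 - 25t.
j ≥ 0 ⇒ t ≥ -16; k ≥ 0 ⇒ t ≤ -16. That's 1 value of t.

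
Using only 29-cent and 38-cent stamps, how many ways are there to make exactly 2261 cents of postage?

2

Need nonnegative integers with 29j + 38k = 2261.
gcd(29, 38) = 1, and 29·(-17) + 38·(13) = 1.
So (j₀, k₀) = (-38437, 29393); general j = -38437 + 38t, k = 29393 - 29t.
j ≥ 0 ⇒ t ≥ 1012; k ≥ 0 ⇒ t ≤ 1013. That's 2 values of t.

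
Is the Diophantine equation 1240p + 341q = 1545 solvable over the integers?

no

gcd(1240, 341) = 31  (1240 = 3*341 + 217, 341 = 1*217 + 124, 217 = 1*124 + 93, 124 = 1*93 + 31, 93 = 3*31).
31 does not divide 1545 (remainder 26), so no integer solutions.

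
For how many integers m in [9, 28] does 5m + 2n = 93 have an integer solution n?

gcd(5, 2) = 1  (5 = 2×2 + 1, 2 = 2×1).
Back-substituting, 5×(1) + 2×(-2) = 1.
Scale by 93: particular solution (93, -186); reduce m mod 2: (1, 44).
General solution: m = 1 + 2t, n = 44 - 5t for integer t.
9 ≤ 1 + 2t ≤ 28 gives t ∈ [4, 13], which is 10 values.

10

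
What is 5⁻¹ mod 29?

gcd(29, 5) = 1  (29 = 5·5 + 4, 5 = 1·4 + 1, 4 = 4·1).
Back-substituting, 5·(6) + 29·(-1) = 1.
So 5·6 ≡ 1 (mod 29), and 6 mod 29 = 6.

6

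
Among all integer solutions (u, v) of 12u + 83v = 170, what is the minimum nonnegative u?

28

gcd(83, 12):
  83 = 6×12 + 11
  12 = 1×11 + 1
  11 = 11×1
so gcd(83, 12) = 1.
1 divides 170, so solutions exist.
Back-substitute for Bézout coefficients:
  1 = 12 - 1×11
  ... = 12×(7) + 83×(-1)
Scale by 170/1 = 170: (u₀, v₀) = (1190, -170).
General solution: u = 1190 + 83t, v = -170 - 12t for integer t.
u ≥ 0: smallest is 1190 mod 83 = 28 (at t = -14), with v = -2.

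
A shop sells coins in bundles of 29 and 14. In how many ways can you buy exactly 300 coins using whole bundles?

1

Need nonnegative integers with 29j + 14k = 300.
gcd(29, 14) = 1, and 29·(1) + 14·(-2) = 1.
So (j₀, k₀) = (300, -600); general j = 300 + 14t, k = -600 - 29t.
j ≥ 0 ⇒ t ≥ -21; k ≥ 0 ⇒ t ≤ -21. That's 1 value of t.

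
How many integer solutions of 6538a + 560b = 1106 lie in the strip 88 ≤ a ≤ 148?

1

gcd(6538, 560) = 14.
By Bézout, 6538*(3) + 560*(-35) = 14.
Particular solution: (37, -430).
General solution: a = 37 + 40t, b = -430 - 467t for integer t.
88 ≤ 37 + 40t ≤ 148 gives t ∈ [2, 2], which is 1 value.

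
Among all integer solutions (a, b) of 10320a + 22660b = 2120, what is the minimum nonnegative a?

gcd(22660, 10320) = 20  (22660 = 2*10320 + 2020, 10320 = 5*2020 + 220, 2020 = 9*220 + 40, 220 = 5*40 + 20, 40 = 2*20).
20 divides 2120, so solutions exist.
Back-substituting, 10320*(516) + 22660*(-235) = 20.
Scale by 2120/20 = 106: (a₀, b₀) = (54696, -24910).
General solution: a = 54696 + 1133t, b = -24910 - 516t for integer t.
a ≥ 0: smallest is 54696 mod 1133 = 312 (at t = -48), with b = -142.

312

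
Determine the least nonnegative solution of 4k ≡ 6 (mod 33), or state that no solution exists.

gcd(33, 4) = 1.
1 divides 6, so solutions exist.
By Bézout, 4*(-8) + 33*(1) = 1.
So 4*(-8) ≡ 1 (mod 33); multiply by 6: k ≡ -48 (mod 33).
Smallest nonnegative: k = -48 mod 33 = 18.

18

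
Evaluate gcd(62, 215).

1

gcd(215, 62) = 1  (215 = 3*62 + 29, 62 = 2*29 + 4, 29 = 7*4 + 1, 4 = 4*1).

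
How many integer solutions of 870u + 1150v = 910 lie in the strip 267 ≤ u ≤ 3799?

gcd(1150, 870) = 10  (1150 = 1·870 + 280, 870 = 3·280 + 30, 280 = 9·30 + 10, 30 = 3·10).
Back-substituting, 870·(-37) + 1150·(28) = 10.
Scale by 91: particular solution (-3367, 2548); reduce u mod 115: (83, -62).
General solution: u = 83 + 115t, v = -62 - 87t for integer t.
267 ≤ 83 + 115t ≤ 3799 gives t ∈ [2, 32], which is 31 values.

31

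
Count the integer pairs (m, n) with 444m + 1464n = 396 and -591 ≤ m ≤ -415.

gcd(1464, 444):
  1464 = 3·444 + 132
  444 = 3·132 + 48
  132 = 2·48 + 36
  48 = 1·36 + 12
  36 = 3·12
so gcd(1464, 444) = 12.
Back-substitute for Bézout coefficients:
  12 = 48 - 1·36
  ... = 444·(33) + 1464·(-10)
Scale by 33: particular solution (1089, -330); reduce m mod 122: (113, -34).
General solution: m = 113 + 122t, n = -34 - 37t for integer t.
-591 ≤ 113 + 122t ≤ -415 gives t ∈ [-5, -5], which is 1 value.

1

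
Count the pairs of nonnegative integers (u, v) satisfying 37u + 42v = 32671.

gcd(42, 37):
  42 = 1·37 + 5
  37 = 7·5 + 2
  5 = 2·2 + 1
  2 = 2·1
so gcd(42, 37) = 1.
Back-substitute for Bézout coefficients:
  1 = 5 - 2·2
  ... = 37·(-17) + 42·(15)
Scale by 32671: one solution is (-555407, 490065). Reduce u mod 42: (1, 777).
General: u = 1 + 42t, v = 777 - 37t.
u ≥ 0 ⇒ t ≥ 0; v ≥ 0 ⇒ t ≤ 21. So t ∈ [0, 21]: 22 solutions.

22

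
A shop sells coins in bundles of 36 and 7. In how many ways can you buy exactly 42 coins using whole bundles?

Need nonnegative integers with 36j + 7k = 42.
gcd(36, 7) = 1, and 36·(1) + 7·(-5) = 1.
So (j₀, k₀) = (42, -210); general j = 42 + 7t, k = -210 - 36t.
j ≥ 0 ⇒ t ≥ -6; k ≥ 0 ⇒ t ≤ -6. That's 1 value of t.

1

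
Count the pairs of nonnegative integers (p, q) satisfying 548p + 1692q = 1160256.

gcd(1692, 548):
  1692 = 3*548 + 48
  548 = 11*48 + 20
  48 = 2*20 + 8
  20 = 2*8 + 4
  8 = 2*4
so gcd(1692, 548) = 4.
Back-substitute for Bézout coefficients:
  4 = 20 - 2*8
  ... = 548*(176) + 1692*(-57)
Scale by 290064: one solution is (51051264, -16533648). Reduce p mod 423: (240, 608).
General: p = 240 + 423t, q = 608 - 137t.
p ≥ 0 ⇒ t ≥ 0; q ≥ 0 ⇒ t ≤ 4. So t ∈ [0, 4]: 5 solutions.

5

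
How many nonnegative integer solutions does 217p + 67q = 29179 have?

2

gcd(217, 67) = 1.
By Bézout, 217*(21) + 67*(-68) = 1.
One solution: (44, 293).
General: p = 44 + 67t, q = 293 - 217t.
p ≥ 0 ⇒ t ≥ 0; q ≥ 0 ⇒ t ≤ 1. So t ∈ [0, 1]: 2 solutions.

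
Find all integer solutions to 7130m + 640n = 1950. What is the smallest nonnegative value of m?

gcd(7130, 640):
  7130 = 11×640 + 90
  640 = 7×90 + 10
  90 = 9×10
so gcd(7130, 640) = 10.
10 divides 1950, so solutions exist.
Back-substitute for Bézout coefficients:
  10 = 640 - 7×90
  ... = 7130×(-7) + 640×(78)
Scale by 1950/10 = 195: (m₀, n₀) = (-1365, 15210).
General solution: m = -1365 + 64t, n = 15210 - 713t for integer t.
m ≥ 0: smallest is -1365 mod 64 = 43 (at t = 22), with n = -476.

43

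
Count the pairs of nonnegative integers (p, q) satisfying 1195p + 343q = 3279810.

gcd(1195, 343):
  1195 = 3·343 + 166
  343 = 2·166 + 11
  166 = 15·11 + 1
  11 = 11·1
so gcd(1195, 343) = 1.
Back-substitute for Bézout coefficients:
  1 = 166 - 15·11
  ... = 1195·(31) + 343·(-108)
Scale by 3279810: one solution is (101674110, -354219480). Reduce p mod 343: (335, 8395).
General: p = 335 + 343t, q = 8395 - 1195t.
p ≥ 0 ⇒ t ≥ 0; q ≥ 0 ⇒ t ≤ 7. So t ∈ [0, 7]: 8 solutions.

8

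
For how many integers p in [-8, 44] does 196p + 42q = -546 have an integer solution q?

gcd(196, 42):
  196 = 4×42 + 28
  42 = 1×28 + 14
  28 = 2×14
so gcd(196, 42) = 14.
Back-substitute for Bézout coefficients:
  14 = 42 - 1×28
  ... = 196×(-1) + 42×(5)
Scale by -39: particular solution (39, -195); reduce p mod 3: (0, -13).
General solution: p = 0 + 3t, q = -13 - 14t for integer t.
-8 ≤ 0 + 3t ≤ 44 gives t ∈ [-2, 14], which is 17 values.

17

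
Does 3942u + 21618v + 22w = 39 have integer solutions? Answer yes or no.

gcd(21618, 3942) = 18  (21618 = 5*3942 + 1908, 3942 = 2*1908 + 126, 1908 = 15*126 + 18, 126 = 7*18).
gcd(18, 22) = 2.
2 does not divide 39 (remainder 1), so no integer solutions.

no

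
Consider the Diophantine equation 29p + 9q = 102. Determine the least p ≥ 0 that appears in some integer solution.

6

gcd(29, 9):
  29 = 3*9 + 2
  9 = 4*2 + 1
  2 = 2*1
so gcd(29, 9) = 1.
1 divides 102, so solutions exist.
Back-substitute for Bézout coefficients:
  1 = 9 - 4*2
  ... = 29*(-4) + 9*(13)
Scale by 102/1 = 102: (p₀, q₀) = (-408, 1326).
General solution: p = -408 + 9t, q = 1326 - 29t for integer t.
p ≥ 0: smallest is -408 mod 9 = 6 (at t = 46), with q = -8.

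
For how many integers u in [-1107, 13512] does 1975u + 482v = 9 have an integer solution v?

gcd(1975, 482) = 1.
By Bézout, 1975·(-41) + 482·(168) = 1.
Particular solution: (113, -463).
General solution: u = 113 + 482t, v = -463 - 1975t for integer t.
-1107 ≤ 113 + 482t ≤ 13512 gives t ∈ [-2, 27], which is 30 values.

30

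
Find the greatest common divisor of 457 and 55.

gcd(457, 55):
  457 = 8*55 + 17
  55 = 3*17 + 4
  17 = 4*4 + 1
  4 = 4*1
so gcd(457, 55) = 1.

1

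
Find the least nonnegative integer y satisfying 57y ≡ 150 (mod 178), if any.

gcd(178, 57):
  178 = 3*57 + 7
  57 = 8*7 + 1
  7 = 7*1
so gcd(178, 57) = 1.
1 divides 150, so solutions exist.
Back-substitute for Bézout coefficients:
  1 = 57 - 8*7
  ... = 57*(25) + 178*(-8)
So 57*(25) ≡ 1 (mod 178); multiply by 150: y ≡ 3750 (mod 178).
Smallest nonnegative: y = 3750 mod 178 = 12.

12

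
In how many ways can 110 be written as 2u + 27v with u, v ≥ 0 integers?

3

gcd(27, 2):
  27 = 13*2 + 1
  2 = 2*1
so gcd(27, 2) = 1.
Back-substitute for Bézout coefficients:
  1 = 27 - 13*2
  ... = 2*(-13) + 27*(1)
Scale by 110: one solution is (-1430, 110). Reduce u mod 27: (1, 4).
General: u = 1 + 27t, v = 4 - 2t.
u ≥ 0 ⇒ t ≥ 0; v ≥ 0 ⇒ t ≤ 2. So t ∈ [0, 2]: 3 solutions.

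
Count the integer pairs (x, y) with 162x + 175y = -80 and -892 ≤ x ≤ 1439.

13

gcd(175, 162) = 1.
By Bézout, 162·(-27) + 175·(25) = 1.
Particular solution: (60, -56).
General solution: x = 60 + 175t, y = -56 - 162t for integer t.
-892 ≤ 60 + 175t ≤ 1439 gives t ∈ [-5, 7], which is 13 values.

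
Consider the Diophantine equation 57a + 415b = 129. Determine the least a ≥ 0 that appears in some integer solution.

gcd(415, 57) = 1  (415 = 7*57 + 16, 57 = 3*16 + 9, 16 = 1*9 + 7, 9 = 1*7 + 2, 7 = 3*2 + 1, 2 = 2*1).
1 divides 129, so solutions exist.
Back-substituting, 57*(-182) + 415*(25) = 1.
Scale by 129/1 = 129: (a₀, b₀) = (-23478, 3225).
General solution: a = -23478 + 415t, b = 3225 - 57t for integer t.
a ≥ 0: smallest is -23478 mod 415 = 177 (at t = 57), with b = -24.

177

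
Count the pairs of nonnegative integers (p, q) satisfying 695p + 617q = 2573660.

6

gcd(695, 617) = 1  (695 = 1×617 + 78, 617 = 7×78 + 71, 78 = 1×71 + 7, 71 = 10×7 + 1, 7 = 7×1).
Back-substituting, 695×(-87) + 617×(98) = 1.
Scale by 2573660: one solution is (-223908420, 252218680). Reduce p mod 617: (263, 3875).
General: p = 263 + 617t, q = 3875 - 695t.
p ≥ 0 ⇒ t ≥ 0; q ≥ 0 ⇒ t ≤ 5. So t ∈ [0, 5]: 6 solutions.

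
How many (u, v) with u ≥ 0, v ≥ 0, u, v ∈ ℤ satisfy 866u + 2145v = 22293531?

12

gcd(2145, 866):
  2145 = 2×866 + 413
  866 = 2×413 + 40
  413 = 10×40 + 13
  40 = 3×13 + 1
  13 = 13×1
so gcd(2145, 866) = 1.
Back-substitute for Bézout coefficients:
  1 = 40 - 3×13
  ... = 866×(161) + 2145×(-65)
Scale by 22293531: one solution is (3589258491, -1449079515). Reduce u mod 2145: (2106, 9543).
General: u = 2106 + 2145t, v = 9543 - 866t.
u ≥ 0 ⇒ t ≥ 0; v ≥ 0 ⇒ t ≤ 11. So t ∈ [0, 11]: 12 solutions.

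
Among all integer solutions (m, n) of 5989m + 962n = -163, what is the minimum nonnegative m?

gcd(5989, 962) = 1  (5989 = 6·962 + 217, 962 = 4·217 + 94, 217 = 2·94 + 29, 94 = 3·29 + 7, 29 = 4·7 + 1, 7 = 7·1).
1 divides -163, so solutions exist.
Back-substituting, 5989·(133) + 962·(-828) = 1.
Scale by -163/1 = -163: (m₀, n₀) = (-21679, 134964).
General solution: m = -21679 + 962t, n = 134964 - 5989t for integer t.
m ≥ 0: smallest is -21679 mod 962 = 447 (at t = 23), with n = -2783.

447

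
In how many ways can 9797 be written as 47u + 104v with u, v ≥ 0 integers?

2

gcd(104, 47) = 1  (104 = 2·47 + 10, 47 = 4·10 + 7, 10 = 1·7 + 3, 7 = 2·3 + 1, 3 = 3·1).
Back-substituting, 47·(31) + 104·(-14) = 1.
Scale by 9797: one solution is (303707, -137158). Reduce u mod 104: (27, 82).
General: u = 27 + 104t, v = 82 - 47t.
u ≥ 0 ⇒ t ≥ 0; v ≥ 0 ⇒ t ≤ 1. So t ∈ [0, 1]: 2 solutions.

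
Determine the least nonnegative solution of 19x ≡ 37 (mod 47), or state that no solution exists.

44

gcd(47, 19) = 1  (47 = 2*19 + 9, 19 = 2*9 + 1, 9 = 9*1).
1 divides 37, so solutions exist.
Back-substituting, 19*(5) + 47*(-2) = 1.
So 19*(5) ≡ 1 (mod 47); multiply by 37: x ≡ 185 (mod 47).
Smallest nonnegative: x = 185 mod 47 = 44.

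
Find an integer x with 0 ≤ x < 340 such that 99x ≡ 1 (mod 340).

79

gcd(340, 99):
  340 = 3×99 + 43
  99 = 2×43 + 13
  43 = 3×13 + 4
  13 = 3×4 + 1
  4 = 4×1
so gcd(340, 99) = 1.
Back-substitute for Bézout coefficients:
  1 = 13 - 3×4
  ... = 99×(79) + 340×(-23)
So 99×79 ≡ 1 (mod 340), and 79 mod 340 = 79.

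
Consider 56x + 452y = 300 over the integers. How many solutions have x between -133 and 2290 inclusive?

gcd(452, 56) = 4.
By Bézout, 56*(-8) + 452*(1) = 4.
Particular solution: (78, -9).
General solution: x = 78 + 113t, y = -9 - 14t for integer t.
-133 ≤ 78 + 113t ≤ 2290 gives t ∈ [-1, 19], which is 21 values.

21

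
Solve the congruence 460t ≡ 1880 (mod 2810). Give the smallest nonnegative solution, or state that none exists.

gcd(2810, 460) = 10.
10 divides 1880, so solutions exist.
By Bézout, 460*(55) + 2810*(-9) = 10.
So 460*(55) ≡ 10 (mod 2810); multiply by 188: t ≡ 10340 (mod 281).
Smallest nonnegative: t = 10340 mod 281 = 224.

224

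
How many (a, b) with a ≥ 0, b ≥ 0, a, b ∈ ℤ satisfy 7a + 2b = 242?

18

gcd(7, 2):
  7 = 3×2 + 1
  2 = 2×1
so gcd(7, 2) = 1.
Back-substitute for Bézout coefficients:
  1 = 7 - 3×2
  ... = 7×(1) + 2×(-3)
Scale by 242: one solution is (242, -726). Reduce a mod 2: (0, 121).
General: a = 0 + 2t, b = 121 - 7t.
a ≥ 0 ⇒ t ≥ 0; b ≥ 0 ⇒ t ≤ 17. So t ∈ [0, 17]: 18 solutions.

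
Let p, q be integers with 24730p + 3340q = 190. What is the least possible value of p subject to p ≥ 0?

109

gcd(24730, 3340) = 10.
10 divides 190, so solutions exist.
By Bézout, 24730·(-47) + 3340·(348) = 10.
Scale by 190/10 = 19: (p₀, q₀) = (-893, 6612).
General solution: p = -893 + 334t, q = 6612 - 2473t for integer t.
p ≥ 0: smallest is -893 mod 334 = 109 (at t = 3), with q = -807.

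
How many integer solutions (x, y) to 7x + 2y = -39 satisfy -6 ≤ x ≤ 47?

gcd(7, 2) = 1.
By Bézout, 7*(1) + 2*(-3) = 1.
Particular solution: (1, -23).
General solution: x = 1 + 2t, y = -23 - 7t for integer t.
-6 ≤ 1 + 2t ≤ 47 gives t ∈ [-3, 23], which is 27 values.

27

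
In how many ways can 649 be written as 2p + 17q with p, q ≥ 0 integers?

gcd(17, 2) = 1  (17 = 8×2 + 1, 2 = 2×1).
Back-substituting, 2×(-8) + 17×(1) = 1.
Scale by 649: one solution is (-5192, 649). Reduce p mod 17: (10, 37).
General: p = 10 + 17t, q = 37 - 2t.
p ≥ 0 ⇒ t ≥ 0; q ≥ 0 ⇒ t ≤ 18. So t ∈ [0, 18]: 19 solutions.

19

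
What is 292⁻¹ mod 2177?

gcd(2177, 292):
  2177 = 7·292 + 133
  292 = 2·133 + 26
  133 = 5·26 + 3
  26 = 8·3 + 2
  3 = 1·2 + 1
  2 = 2·1
so gcd(2177, 292) = 1.
Back-substitute for Bézout coefficients:
  1 = 3 - 1·2
  ... = 292·(-753) + 2177·(101)
So 292·-753 ≡ 1 (mod 2177), and -753 mod 2177 = 1424.

1424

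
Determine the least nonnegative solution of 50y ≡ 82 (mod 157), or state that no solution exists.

gcd(157, 50) = 1.
1 divides 82, so solutions exist.
By Bézout, 50*(22) + 157*(-7) = 1.
So 50*(22) ≡ 1 (mod 157); multiply by 82: y ≡ 1804 (mod 157).
Smallest nonnegative: y = 1804 mod 157 = 77.

77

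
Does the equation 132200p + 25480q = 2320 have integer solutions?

gcd(132200, 25480) = 40  (132200 = 5*25480 + 4800, 25480 = 5*4800 + 1480, 4800 = 3*1480 + 360, 1480 = 4*360 + 40, 360 = 9*40).
40 divides 2320, so integer solutions exist.

yes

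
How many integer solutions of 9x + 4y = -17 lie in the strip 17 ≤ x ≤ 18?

gcd(9, 4) = 1.
By Bézout, 9·(1) + 4·(-2) = 1.
Particular solution: (3, -11).
General solution: x = 3 + 4t, y = -11 - 9t for integer t.
17 ≤ 3 + 4t ≤ 18 gives t ∈ [4, 3], which is 0 values.

0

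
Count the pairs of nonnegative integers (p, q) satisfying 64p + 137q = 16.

0

gcd(137, 64) = 1.
By Bézout, 64*(15) + 137*(-7) = 1.
One solution: (103, -48).
General: p = 103 + 137t, q = -48 - 64t.
p ≥ 0 ⇒ t ≥ 0; q ≥ 0 ⇒ t ≤ -1. So t ∈ [0, -1]: 0 solutions.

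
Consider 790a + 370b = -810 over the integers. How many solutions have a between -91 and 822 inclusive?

gcd(790, 370) = 10  (790 = 2·370 + 50, 370 = 7·50 + 20, 50 = 2·20 + 10, 20 = 2·10).
Back-substituting, 790·(15) + 370·(-32) = 10.
Scale by -81: particular solution (-1215, 2592); reduce a mod 37: (6, -15).
General solution: a = 6 + 37t, b = -15 - 79t for integer t.
-91 ≤ 6 + 37t ≤ 822 gives t ∈ [-2, 22], which is 25 values.

25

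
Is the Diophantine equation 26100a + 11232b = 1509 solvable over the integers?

no

gcd(26100, 11232) = 36.
36 does not divide 1509 (remainder 33), so no integer solutions.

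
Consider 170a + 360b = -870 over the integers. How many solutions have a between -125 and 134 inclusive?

7

gcd(360, 170):
  360 = 2·170 + 20
  170 = 8·20 + 10
  20 = 2·10
so gcd(360, 170) = 10.
Back-substitute for Bézout coefficients:
  10 = 170 - 8·20
  ... = 170·(17) + 360·(-8)
Scale by -87: particular solution (-1479, 696); reduce a mod 36: (33, -18).
General solution: a = 33 + 36t, b = -18 - 17t for integer t.
-125 ≤ 33 + 36t ≤ 134 gives t ∈ [-4, 2], which is 7 values.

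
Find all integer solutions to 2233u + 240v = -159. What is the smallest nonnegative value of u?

57

gcd(2233, 240) = 1  (2233 = 9*240 + 73, 240 = 3*73 + 21, 73 = 3*21 + 10, 21 = 2*10 + 1, 10 = 10*1).
1 divides -159, so solutions exist.
Back-substituting, 2233*(-23) + 240*(214) = 1.
Scale by -159/1 = -159: (u₀, v₀) = (3657, -34026).
General solution: u = 3657 + 240t, v = -34026 - 2233t for integer t.
u ≥ 0: smallest is 3657 mod 240 = 57 (at t = -15), with v = -531.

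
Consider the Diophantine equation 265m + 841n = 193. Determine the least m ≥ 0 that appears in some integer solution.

gcd(841, 265) = 1  (841 = 3·265 + 46, 265 = 5·46 + 35, 46 = 1·35 + 11, 35 = 3·11 + 2, 11 = 5·2 + 1, 2 = 2·1).
1 divides 193, so solutions exist.
Back-substituting, 265·(-384) + 841·(121) = 1.
Scale by 193/1 = 193: (m₀, n₀) = (-74112, 23353).
General solution: m = -74112 + 841t, n = 23353 - 265t for integer t.
m ≥ 0: smallest is -74112 mod 841 = 737 (at t = 89), with n = -232.

737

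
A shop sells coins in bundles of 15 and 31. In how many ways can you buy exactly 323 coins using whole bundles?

Need nonnegative integers with 15j + 31k = 323.
gcd(15, 31) = 1, and 15·(-2) + 31·(1) = 1.
So (j₀, k₀) = (-646, 323); general j = -646 + 31t, k = 323 - 15t.
j ≥ 0 ⇒ t ≥ 21; k ≥ 0 ⇒ t ≤ 21. That's 1 value of t.

1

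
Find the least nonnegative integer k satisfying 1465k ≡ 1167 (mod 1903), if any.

gcd(1903, 1465) = 1  (1903 = 1*1465 + 438, 1465 = 3*438 + 151, 438 = 2*151 + 136, 151 = 1*136 + 15, 136 = 9*15 + 1, 15 = 15*1).
1 divides 1167, so solutions exist.
Back-substituting, 1465*(-126) + 1903*(97) = 1.
So 1465*(-126) ≡ 1 (mod 1903); multiply by 1167: k ≡ -147042 (mod 1903).
Smallest nonnegative: k = -147042 mod 1903 = 1392.

1392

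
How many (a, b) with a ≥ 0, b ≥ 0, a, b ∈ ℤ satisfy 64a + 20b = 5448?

gcd(64, 20) = 4.
By Bézout, 64×(1) + 20×(-3) = 4.
One solution: (2, 266).
General: a = 2 + 5t, b = 266 - 16t.
a ≥ 0 ⇒ t ≥ 0; b ≥ 0 ⇒ t ≤ 16. So t ∈ [0, 16]: 17 solutions.

17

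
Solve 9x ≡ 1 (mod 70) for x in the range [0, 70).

39

gcd(70, 9):
  70 = 7*9 + 7
  9 = 1*7 + 2
  7 = 3*2 + 1
  2 = 2*1
so gcd(70, 9) = 1.
Back-substitute for Bézout coefficients:
  1 = 7 - 3*2
  ... = 9*(-31) + 70*(4)
So 9*-31 ≡ 1 (mod 70), and -31 mod 70 = 39.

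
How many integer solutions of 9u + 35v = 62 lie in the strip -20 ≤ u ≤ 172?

gcd(35, 9) = 1  (35 = 3·9 + 8, 9 = 1·8 + 1, 8 = 8·1).
Back-substituting, 9·(4) + 35·(-1) = 1.
Scale by 62: particular solution (248, -62); reduce u mod 35: (3, 1).
General solution: u = 3 + 35t, v = 1 - 9t for integer t.
-20 ≤ 3 + 35t ≤ 172 gives t ∈ [0, 4], which is 5 values.

5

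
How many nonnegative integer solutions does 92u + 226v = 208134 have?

20

gcd(226, 92) = 2  (226 = 2·92 + 42, 92 = 2·42 + 8, 42 = 5·8 + 2, 8 = 4·2).
Back-substituting, 92·(-27) + 226·(11) = 2.
Scale by 104067: one solution is (-2809809, 1144737). Reduce u mod 113: (49, 901).
General: u = 49 + 113t, v = 901 - 46t.
u ≥ 0 ⇒ t ≥ 0; v ≥ 0 ⇒ t ≤ 19. So t ∈ [0, 19]: 20 solutions.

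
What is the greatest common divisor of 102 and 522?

gcd(522, 102):
  522 = 5*102 + 12
  102 = 8*12 + 6
  12 = 2*6
so gcd(522, 102) = 6.

6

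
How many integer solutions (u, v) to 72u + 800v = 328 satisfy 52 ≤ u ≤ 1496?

gcd(800, 72):
  800 = 11·72 + 8
  72 = 9·8
so gcd(800, 72) = 8.
Back-substitute for Bézout coefficients:
  8 = 800 - 11·72
  ... = 72·(-11) + 800·(1)
Scale by 41: particular solution (-451, 41); reduce u mod 100: (49, -4).
General solution: u = 49 + 100t, v = -4 - 9t for integer t.
52 ≤ 49 + 100t ≤ 1496 gives t ∈ [1, 14], which is 14 values.

14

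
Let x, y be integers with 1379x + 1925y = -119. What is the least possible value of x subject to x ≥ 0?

gcd(1925, 1379) = 7  (1925 = 1*1379 + 546, 1379 = 2*546 + 287, 546 = 1*287 + 259, 287 = 1*259 + 28, 259 = 9*28 + 7, 28 = 4*7).
7 divides -119, so solutions exist.
Back-substituting, 1379*(-67) + 1925*(48) = 7.
Scale by -119/7 = -17: (x₀, y₀) = (1139, -816).
General solution: x = 1139 + 275t, y = -816 - 197t for integer t.
x ≥ 0: smallest is 1139 mod 275 = 39 (at t = -4), with y = -28.

39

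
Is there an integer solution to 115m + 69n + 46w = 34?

gcd(115, 69):
  115 = 1×69 + 46
  69 = 1×46 + 23
  46 = 2×23
so gcd(115, 69) = 23.
gcd(23, 46) = 23.
23 does not divide 34 (remainder 11), so no integer solutions.

no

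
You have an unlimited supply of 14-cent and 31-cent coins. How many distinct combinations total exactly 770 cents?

2

Need nonnegative integers with 14j + 31k = 770.
gcd(14, 31) = 1, and 14·(-11) + 31·(5) = 1.
So (j₀, k₀) = (-8470, 3850); general j = -8470 + 31t, k = 3850 - 14t.
j ≥ 0 ⇒ t ≥ 274; k ≥ 0 ⇒ t ≤ 275. That's 2 values of t.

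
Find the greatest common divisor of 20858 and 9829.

gcd(20858, 9829) = 1  (20858 = 2*9829 + 1200, 9829 = 8*1200 + 229, 1200 = 5*229 + 55, 229 = 4*55 + 9, 55 = 6*9 + 1, 9 = 9*1).

1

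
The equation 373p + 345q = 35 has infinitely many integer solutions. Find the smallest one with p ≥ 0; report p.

gcd(373, 345):
  373 = 1·345 + 28
  345 = 12·28 + 9
  28 = 3·9 + 1
  9 = 9·1
so gcd(373, 345) = 1.
1 divides 35, so solutions exist.
Back-substitute for Bézout coefficients:
  1 = 28 - 3·9
  ... = 373·(37) + 345·(-40)
Scale by 35/1 = 35: (p₀, q₀) = (1295, -1400).
General solution: p = 1295 + 345t, q = -1400 - 373t for integer t.
p ≥ 0: smallest is 1295 mod 345 = 260 (at t = -3), with q = -281.

260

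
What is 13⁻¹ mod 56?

13

gcd(56, 13) = 1  (56 = 4·13 + 4, 13 = 3·4 + 1, 4 = 4·1).
Back-substituting, 13·(13) + 56·(-3) = 1.
So 13·13 ≡ 1 (mod 56), and 13 mod 56 = 13.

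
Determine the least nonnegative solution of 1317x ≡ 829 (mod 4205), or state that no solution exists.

gcd(4205, 1317) = 1  (4205 = 3·1317 + 254, 1317 = 5·254 + 47, 254 = 5·47 + 19, 47 = 2·19 + 9, 19 = 2·9 + 1, 9 = 9·1).
1 divides 829, so solutions exist.
Back-substituting, 1317·(-447) + 4205·(140) = 1.
So 1317·(-447) ≡ 1 (mod 4205); multiply by 829: x ≡ -370563 (mod 4205).
Smallest nonnegative: x = -370563 mod 4205 = 3682.

3682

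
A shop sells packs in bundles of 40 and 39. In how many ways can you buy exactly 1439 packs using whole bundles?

Need nonnegative integers with 40j + 39k = 1439.
gcd(40, 39) = 1, and 40·(1) + 39·(-1) = 1.
So (j₀, k₀) = (1439, -1439); general j = 1439 + 39t, k = -1439 - 40t.
j ≥ 0 ⇒ t ≥ -36; k ≥ 0 ⇒ t ≤ -36. That's 1 value of t.

1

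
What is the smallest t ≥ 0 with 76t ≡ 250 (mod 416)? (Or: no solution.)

gcd(416, 76) = 4  (416 = 5*76 + 36, 76 = 2*36 + 4, 36 = 9*4).
4 does not divide 250, so the congruence has no solution.

no solution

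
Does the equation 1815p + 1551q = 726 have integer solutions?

yes

gcd(1815, 1551) = 33  (1815 = 1·1551 + 264, 1551 = 5·264 + 231, 264 = 1·231 + 33, 231 = 7·33).
33 divides 726, so integer solutions exist.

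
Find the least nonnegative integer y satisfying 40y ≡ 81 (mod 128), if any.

no solution

gcd(128, 40):
  128 = 3*40 + 8
  40 = 5*8
so gcd(128, 40) = 8.
8 does not divide 81, so the congruence has no solution.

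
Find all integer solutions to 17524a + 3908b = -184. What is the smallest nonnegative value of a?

66

gcd(17524, 3908) = 4.
4 divides -184, so solutions exist.
By Bézout, 17524×(126) + 3908×(-565) = 4.
Scale by -184/4 = -46: (a₀, b₀) = (-5796, 25990).
General solution: a = -5796 + 977t, b = 25990 - 4381t for integer t.
a ≥ 0: smallest is -5796 mod 977 = 66 (at t = 6), with b = -296.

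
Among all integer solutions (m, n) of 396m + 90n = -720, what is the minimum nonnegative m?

gcd(396, 90) = 18.
18 divides -720, so solutions exist.
By Bézout, 396·(-2) + 90·(9) = 18.
Scale by -720/18 = -40: (m₀, n₀) = (80, -360).
General solution: m = 80 + 5t, n = -360 - 22t for integer t.
m ≥ 0: smallest is 80 mod 5 = 0 (at t = -16), with n = -8.

0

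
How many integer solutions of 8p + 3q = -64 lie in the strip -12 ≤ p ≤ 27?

gcd(8, 3) = 1.
By Bézout, 8×(-1) + 3×(3) = 1.
Particular solution: (1, -24).
General solution: p = 1 + 3t, q = -24 - 8t for integer t.
-12 ≤ 1 + 3t ≤ 27 gives t ∈ [-4, 8], which is 13 values.

13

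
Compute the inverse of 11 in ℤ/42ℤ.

gcd(42, 11) = 1.
By Bézout, 11*(-19) + 42*(5) = 1.
So 11*-19 ≡ 1 (mod 42), and -19 mod 42 = 23.

23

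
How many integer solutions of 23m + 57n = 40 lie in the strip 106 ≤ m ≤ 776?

12

gcd(57, 23) = 1.
By Bézout, 23*(5) + 57*(-2) = 1.
Particular solution: (29, -11).
General solution: m = 29 + 57t, n = -11 - 23t for integer t.
106 ≤ 29 + 57t ≤ 776 gives t ∈ [2, 13], which is 12 values.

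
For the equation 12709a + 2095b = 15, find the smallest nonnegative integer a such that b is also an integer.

gcd(12709, 2095):
  12709 = 6×2095 + 139
  2095 = 15×139 + 10
  139 = 13×10 + 9
  10 = 1×9 + 1
  9 = 9×1
so gcd(12709, 2095) = 1.
1 divides 15, so solutions exist.
Back-substitute for Bézout coefficients:
  1 = 10 - 1×9
  ... = 12709×(-211) + 2095×(1280)
Scale by 15/1 = 15: (a₀, b₀) = (-3165, 19200).
General solution: a = -3165 + 2095t, b = 19200 - 12709t for integer t.
a ≥ 0: smallest is -3165 mod 2095 = 1025 (at t = 2), with b = -6218.

1025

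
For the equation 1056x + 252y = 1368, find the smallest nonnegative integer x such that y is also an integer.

18

gcd(1056, 252) = 12  (1056 = 4*252 + 48, 252 = 5*48 + 12, 48 = 4*12).
12 divides 1368, so solutions exist.
Back-substituting, 1056*(-5) + 252*(21) = 12.
Scale by 1368/12 = 114: (x₀, y₀) = (-570, 2394).
General solution: x = -570 + 21t, y = 2394 - 88t for integer t.
x ≥ 0: smallest is -570 mod 21 = 18 (at t = 28), with y = -70.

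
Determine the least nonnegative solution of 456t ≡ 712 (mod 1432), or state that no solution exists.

gcd(1432, 456) = 8.
8 divides 712, so solutions exist.
By Bézout, 456×(22) + 1432×(-7) = 8.
So 456×(22) ≡ 8 (mod 1432); multiply by 89: t ≡ 1958 (mod 179).
Smallest nonnegative: t = 1958 mod 179 = 168.

168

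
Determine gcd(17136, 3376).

16

gcd(17136, 3376):
  17136 = 5·3376 + 256
  3376 = 13·256 + 48
  256 = 5·48 + 16
  48 = 3·16
so gcd(17136, 3376) = 16.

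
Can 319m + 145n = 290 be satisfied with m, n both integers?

yes

gcd(319, 145) = 29  (319 = 2*145 + 29, 145 = 5*29).
29 divides 290, so integer solutions exist.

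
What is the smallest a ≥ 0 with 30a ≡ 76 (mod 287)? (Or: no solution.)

213

gcd(287, 30):
  287 = 9×30 + 17
  30 = 1×17 + 13
  17 = 1×13 + 4
  13 = 3×4 + 1
  4 = 4×1
so gcd(287, 30) = 1.
1 divides 76, so solutions exist.
Back-substitute for Bézout coefficients:
  1 = 13 - 3×4
  ... = 30×(67) + 287×(-7)
So 30×(67) ≡ 1 (mod 287); multiply by 76: a ≡ 5092 (mod 287).
Smallest nonnegative: a = 5092 mod 287 = 213.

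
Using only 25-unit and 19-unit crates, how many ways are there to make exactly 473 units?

1

Need nonnegative integers with 25j + 19k = 473.
gcd(25, 19) = 1, and 25·(-3) + 19·(4) = 1.
So (j₀, k₀) = (-1419, 1892); general j = -1419 + 19t, k = 1892 - 25t.
j ≥ 0 ⇒ t ≥ 75; k ≥ 0 ⇒ t ≤ 75. That's 1 value of t.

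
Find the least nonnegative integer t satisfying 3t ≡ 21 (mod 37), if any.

gcd(37, 3):
  37 = 12*3 + 1
  3 = 3*1
so gcd(37, 3) = 1.
1 divides 21, so solutions exist.
Back-substitute for Bézout coefficients:
  1 = 37 - 12*3
  ... = 3*(-12) + 37*(1)
So 3*(-12) ≡ 1 (mod 37); multiply by 21: t ≡ -252 (mod 37).
Smallest nonnegative: t = -252 mod 37 = 7.

7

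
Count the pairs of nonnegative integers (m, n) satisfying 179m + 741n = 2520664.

19

gcd(741, 179) = 1.
By Bézout, 179×(-178) + 741×(43) = 1.
One solution: (272, 3336).
General: m = 272 + 741t, n = 3336 - 179t.
m ≥ 0 ⇒ t ≥ 0; n ≥ 0 ⇒ t ≤ 18. So t ∈ [0, 18]: 19 solutions.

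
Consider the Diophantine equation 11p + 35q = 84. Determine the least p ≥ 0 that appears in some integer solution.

14

gcd(35, 11) = 1.
1 divides 84, so solutions exist.
By Bézout, 11×(16) + 35×(-5) = 1.
Scale by 84/1 = 84: (p₀, q₀) = (1344, -420).
General solution: p = 1344 + 35t, q = -420 - 11t for integer t.
p ≥ 0: smallest is 1344 mod 35 = 14 (at t = -38), with q = -2.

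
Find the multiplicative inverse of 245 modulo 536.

501

gcd(536, 245):
  536 = 2·245 + 46
  245 = 5·46 + 15
  46 = 3·15 + 1
  15 = 15·1
so gcd(536, 245) = 1.
Back-substitute for Bézout coefficients:
  1 = 46 - 3·15
  ... = 245·(-35) + 536·(16)
So 245·-35 ≡ 1 (mod 536), and -35 mod 536 = 501.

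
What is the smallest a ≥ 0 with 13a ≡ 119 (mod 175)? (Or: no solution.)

63

gcd(175, 13) = 1.
1 divides 119, so solutions exist.
By Bézout, 13×(27) + 175×(-2) = 1.
So 13×(27) ≡ 1 (mod 175); multiply by 119: a ≡ 3213 (mod 175).
Smallest nonnegative: a = 3213 mod 175 = 63.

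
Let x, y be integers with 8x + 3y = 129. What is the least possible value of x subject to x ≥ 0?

gcd(8, 3) = 1.
1 divides 129, so solutions exist.
By Bézout, 8·(-1) + 3·(3) = 1.
Scale by 129/1 = 129: (x₀, y₀) = (-129, 387).
General solution: x = -129 + 3t, y = 387 - 8t for integer t.
x ≥ 0: smallest is -129 mod 3 = 0 (at t = 43), with y = 43.

0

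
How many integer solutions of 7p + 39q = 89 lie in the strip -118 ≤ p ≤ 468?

15

gcd(39, 7):
  39 = 5*7 + 4
  7 = 1*4 + 3
  4 = 1*3 + 1
  3 = 3*1
so gcd(39, 7) = 1.
Back-substitute for Bézout coefficients:
  1 = 4 - 1*3
  ... = 7*(-11) + 39*(2)
Scale by 89: particular solution (-979, 178); reduce p mod 39: (35, -4).
General solution: p = 35 + 39t, q = -4 - 7t for integer t.
-118 ≤ 35 + 39t ≤ 468 gives t ∈ [-3, 11], which is 15 values.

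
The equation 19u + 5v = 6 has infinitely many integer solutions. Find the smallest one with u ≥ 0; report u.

4

gcd(19, 5) = 1  (19 = 3×5 + 4, 5 = 1×4 + 1, 4 = 4×1).
1 divides 6, so solutions exist.
Back-substituting, 19×(-1) + 5×(4) = 1.
Scale by 6/1 = 6: (u₀, v₀) = (-6, 24).
General solution: u = -6 + 5t, v = 24 - 19t for integer t.
u ≥ 0: smallest is -6 mod 5 = 4 (at t = 2), with v = -14.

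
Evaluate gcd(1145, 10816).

gcd(10816, 1145) = 1  (10816 = 9·1145 + 511, 1145 = 2·511 + 123, 511 = 4·123 + 19, 123 = 6·19 + 9, 19 = 2·9 + 1, 9 = 9·1).

1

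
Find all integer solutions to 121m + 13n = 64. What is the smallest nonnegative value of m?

3

gcd(121, 13):
  121 = 9·13 + 4
  13 = 3·4 + 1
  4 = 4·1
so gcd(121, 13) = 1.
1 divides 64, so solutions exist.
Back-substitute for Bézout coefficients:
  1 = 13 - 3·4
  ... = 121·(-3) + 13·(28)
Scale by 64/1 = 64: (m₀, n₀) = (-192, 1792).
General solution: m = -192 + 13t, n = 1792 - 121t for integer t.
m ≥ 0: smallest is -192 mod 13 = 3 (at t = 15), with n = -23.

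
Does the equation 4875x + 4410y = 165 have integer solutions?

gcd(4875, 4410):
  4875 = 1·4410 + 465
  4410 = 9·465 + 225
  465 = 2·225 + 15
  225 = 15·15
so gcd(4875, 4410) = 15.
15 divides 165, so integer solutions exist.

yes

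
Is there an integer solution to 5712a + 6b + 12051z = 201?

gcd(5712, 6):
  5712 = 952·6
so gcd(5712, 6) = 6.
gcd(6, 12051) = 3.
3 divides 201, so integer solutions exist.

yes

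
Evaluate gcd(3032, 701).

gcd(3032, 701):
  3032 = 4·701 + 228
  701 = 3·228 + 17
  228 = 13·17 + 7
  17 = 2·7 + 3
  7 = 2·3 + 1
  3 = 3·1
so gcd(3032, 701) = 1.

1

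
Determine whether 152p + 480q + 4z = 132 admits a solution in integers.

gcd(480, 152) = 8  (480 = 3·152 + 24, 152 = 6·24 + 8, 24 = 3·8).
gcd(8, 4) = 4.
4 divides 132, so integer solutions exist.

yes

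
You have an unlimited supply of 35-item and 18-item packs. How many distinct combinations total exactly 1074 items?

2

Need nonnegative integers with 35j + 18k = 1074.
gcd(35, 18) = 1, and 35·(-1) + 18·(2) = 1.
So (j₀, k₀) = (-1074, 2148); general j = -1074 + 18t, k = 2148 - 35t.
j ≥ 0 ⇒ t ≥ 60; k ≥ 0 ⇒ t ≤ 61. That's 2 values of t.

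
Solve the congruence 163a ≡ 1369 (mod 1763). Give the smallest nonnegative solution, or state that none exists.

1501

gcd(1763, 163):
  1763 = 10*163 + 133
  163 = 1*133 + 30
  133 = 4*30 + 13
  30 = 2*13 + 4
  13 = 3*4 + 1
  4 = 4*1
so gcd(1763, 163) = 1.
1 divides 1369, so solutions exist.
Back-substitute for Bézout coefficients:
  1 = 13 - 3*4
  ... = 163*(-411) + 1763*(38)
So 163*(-411) ≡ 1 (mod 1763); multiply by 1369: a ≡ -562659 (mod 1763).
Smallest nonnegative: a = -562659 mod 1763 = 1501.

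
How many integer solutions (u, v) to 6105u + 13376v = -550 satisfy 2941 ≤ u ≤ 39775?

30

gcd(13376, 6105) = 11.
By Bézout, 6105·(195) + 13376·(-89) = 11.
Particular solution: (1194, -545).
General solution: u = 1194 + 1216t, v = -545 - 555t for integer t.
2941 ≤ 1194 + 1216t ≤ 39775 gives t ∈ [2, 31], which is 30 values.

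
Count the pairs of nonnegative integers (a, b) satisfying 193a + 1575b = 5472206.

18

gcd(1575, 193) = 1.
By Bézout, 193·(457) + 1575·(-56) = 1.
One solution: (542, 3408).
General: a = 542 + 1575t, b = 3408 - 193t.
a ≥ 0 ⇒ t ≥ 0; b ≥ 0 ⇒ t ≤ 17. So t ∈ [0, 17]: 18 solutions.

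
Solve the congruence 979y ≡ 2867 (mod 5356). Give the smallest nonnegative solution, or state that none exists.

gcd(5356, 979) = 1.
1 divides 2867, so solutions exist.
By Bézout, 979*(-2161) + 5356*(395) = 1.
So 979*(-2161) ≡ 1 (mod 5356); multiply by 2867: y ≡ -6195587 (mod 5356).
Smallest nonnegative: y = -6195587 mod 5356 = 1305.

1305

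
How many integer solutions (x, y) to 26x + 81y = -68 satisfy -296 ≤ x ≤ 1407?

gcd(81, 26) = 1  (81 = 3*26 + 3, 26 = 8*3 + 2, 3 = 1*2 + 1, 2 = 2*1).
Back-substituting, 26*(-28) + 81*(9) = 1.
Scale by -68: particular solution (1904, -612); reduce x mod 81: (41, -14).
General solution: x = 41 + 81t, y = -14 - 26t for integer t.
-296 ≤ 41 + 81t ≤ 1407 gives t ∈ [-4, 16], which is 21 values.

21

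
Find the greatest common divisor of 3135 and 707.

gcd(3135, 707):
  3135 = 4·707 + 307
  707 = 2·307 + 93
  307 = 3·93 + 28
  93 = 3·28 + 9
  28 = 3·9 + 1
  9 = 9·1
so gcd(3135, 707) = 1.

1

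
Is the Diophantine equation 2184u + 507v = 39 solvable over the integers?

yes

gcd(2184, 507) = 39  (2184 = 4·507 + 156, 507 = 3·156 + 39, 156 = 4·39).
39 divides 39, so integer solutions exist.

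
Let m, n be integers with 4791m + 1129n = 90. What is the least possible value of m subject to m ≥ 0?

883

gcd(4791, 1129):
  4791 = 4·1129 + 275
  1129 = 4·275 + 29
  275 = 9·29 + 14
  29 = 2·14 + 1
  14 = 14·1
so gcd(4791, 1129) = 1.
1 divides 90, so solutions exist.
Back-substitute for Bézout coefficients:
  1 = 29 - 2·14
  ... = 4791·(-78) + 1129·(331)
Scale by 90/1 = 90: (m₀, n₀) = (-7020, 29790).
General solution: m = -7020 + 1129t, n = 29790 - 4791t for integer t.
m ≥ 0: smallest is -7020 mod 1129 = 883 (at t = 7), with n = -3747.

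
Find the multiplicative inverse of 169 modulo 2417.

758

gcd(2417, 169):
  2417 = 14×169 + 51
  169 = 3×51 + 16
  51 = 3×16 + 3
  16 = 5×3 + 1
  3 = 3×1
so gcd(2417, 169) = 1.
Back-substitute for Bézout coefficients:
  1 = 16 - 5×3
  ... = 169×(758) + 2417×(-53)
So 169×758 ≡ 1 (mod 2417), and 758 mod 2417 = 758.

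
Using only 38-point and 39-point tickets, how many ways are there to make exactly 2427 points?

Need nonnegative integers with 38j + 39k = 2427.
gcd(38, 39) = 1, and 38·(-1) + 39·(1) = 1.
So (j₀, k₀) = (-2427, 2427); general j = -2427 + 39t, k = 2427 - 38t.
j ≥ 0 ⇒ t ≥ 63; k ≥ 0 ⇒ t ≤ 63. That's 1 value of t.

1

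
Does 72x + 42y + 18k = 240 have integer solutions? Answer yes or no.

gcd(72, 42) = 6.
gcd(6, 18) = 6.
6 divides 240, so integer solutions exist.

yes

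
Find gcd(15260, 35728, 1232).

gcd(35728, 15260) = 28.
gcd(28, 1232) = 28.

28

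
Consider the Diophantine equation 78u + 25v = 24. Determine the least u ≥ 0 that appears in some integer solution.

gcd(78, 25) = 1  (78 = 3×25 + 3, 25 = 8×3 + 1, 3 = 3×1).
1 divides 24, so solutions exist.
Back-substituting, 78×(-8) + 25×(25) = 1.
Scale by 24/1 = 24: (u₀, v₀) = (-192, 600).
General solution: u = -192 + 25t, v = 600 - 78t for integer t.
u ≥ 0: smallest is -192 mod 25 = 8 (at t = 8), with v = -24.

8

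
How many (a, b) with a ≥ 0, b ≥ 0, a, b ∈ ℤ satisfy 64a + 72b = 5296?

9

gcd(72, 64) = 8.
By Bézout, 64×(-1) + 72×(1) = 8.
One solution: (4, 70).
General: a = 4 + 9t, b = 70 - 8t.
a ≥ 0 ⇒ t ≥ 0; b ≥ 0 ⇒ t ≤ 8. So t ∈ [0, 8]: 9 solutions.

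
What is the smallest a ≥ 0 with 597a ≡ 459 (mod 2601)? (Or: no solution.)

663

gcd(2601, 597) = 3  (2601 = 4·597 + 213, 597 = 2·213 + 171, 213 = 1·171 + 42, 171 = 4·42 + 3, 42 = 14·3).
3 divides 459, so solutions exist.
Back-substituting, 597·(61) + 2601·(-14) = 3.
So 597·(61) ≡ 3 (mod 2601); multiply by 153: a ≡ 9333 (mod 867).
Smallest nonnegative: a = 9333 mod 867 = 663.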